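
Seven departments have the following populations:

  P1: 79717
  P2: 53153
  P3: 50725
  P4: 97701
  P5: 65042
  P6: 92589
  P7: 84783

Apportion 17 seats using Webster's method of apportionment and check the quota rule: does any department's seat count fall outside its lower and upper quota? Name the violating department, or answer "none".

none

Standard quotas: P1 2.588, P2 1.725, P3 1.647, P4 3.171, P5 2.111, P6 3.006, P7 2.752.
Webster allocation: P1 2, P2 2, P3 2, P4 3, P5 2, P6 3, P7 3.
Every allocation lies between the lower and upper quota.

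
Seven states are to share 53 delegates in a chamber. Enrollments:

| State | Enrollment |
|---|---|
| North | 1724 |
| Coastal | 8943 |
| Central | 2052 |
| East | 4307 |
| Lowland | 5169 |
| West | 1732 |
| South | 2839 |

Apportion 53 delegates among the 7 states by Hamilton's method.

North 3; Coastal 18; Central 4; East 9; Lowland 10; West 3; South 6

Total 26766; standard divisor 26766/53 ≈ 505.019.
Standard quotas: North 3.4137, Coastal 17.7082, Central 4.0632, East 8.5284, Lowland 10.2353, West 3.4296, South 5.6216.
Lower quotas: North 3, Coastal 17, Central 4, East 8, Lowland 10, West 3, South 5 (sum 50, leaving 3 seats).
Remainders in descending order: Coastal 0.7082, South 0.6216, East 0.5284, West 0.4296, North 0.4137, Lowland 0.2353, Central 0.0632.
Largest remainders: Coastal, South, East receive the extra seats.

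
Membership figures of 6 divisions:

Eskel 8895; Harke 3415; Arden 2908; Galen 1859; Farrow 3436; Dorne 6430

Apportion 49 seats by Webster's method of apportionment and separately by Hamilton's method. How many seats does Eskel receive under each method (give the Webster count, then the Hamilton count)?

17 and 16

Webster: Eskel 17, Harke 6, Arden 5, Galen 3, Farrow 6, Dorne 12.
Hamilton: Eskel 16, Harke 6, Arden 5, Galen 4, Farrow 6, Dorne 12.
Eskel gets 17 under Webster and 16 under Hamilton.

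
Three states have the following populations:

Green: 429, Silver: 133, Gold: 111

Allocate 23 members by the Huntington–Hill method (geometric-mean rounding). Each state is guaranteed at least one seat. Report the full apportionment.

With divisor 29.7: modified quotas Green 14.444, Silver 4.478, Gold 3.737.
Geometric-mean thresholds: Green √(14·15)=14.491, Silver √(4·5)=4.472, Gold √(3·4)=3.464.
Each quota rounded against its threshold gives Green 14, Silver 5, Gold 4 (total 23).

Green=14, Silver=5, Gold=4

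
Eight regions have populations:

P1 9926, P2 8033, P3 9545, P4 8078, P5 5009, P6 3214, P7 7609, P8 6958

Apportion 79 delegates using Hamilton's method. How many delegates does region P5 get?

Total 58372; standard divisor 58372/79 ≈ 738.886.
Standard quotas: P1 13.4337, P2 10.8718, P3 12.9181, P4 10.9327, P5 6.7791, P6 4.3498, P7 10.2979, P8 9.4169.
Lower quotas: P1 13, P2 10, P3 12, P4 10, P5 6, P6 4, P7 10, P8 9 (sum 74, leaving 5 seats).
Remainders in descending order: P4 0.9327, P3 0.9181, P2 0.8718, P5 0.7791, P1 0.4337, P8 0.4169, P6 0.3498, P7 0.2979.
Largest remainders: P4, P3, P2, P5, P1 receive the extra seats.
P5 receives 7.

7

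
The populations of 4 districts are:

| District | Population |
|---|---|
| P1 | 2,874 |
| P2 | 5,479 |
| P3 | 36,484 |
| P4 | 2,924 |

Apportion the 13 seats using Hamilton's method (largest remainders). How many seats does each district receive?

Standard divisor: 47761 ÷ 13 ≈ 3673.923.
Standard quotas: P1 0.7823, P2 1.4913, P3 9.9305, P4 0.7959.
Lower quotas: P1 0, P2 1, P3 9, P4 0 (sum 10, leaving 3 seats).
Remainders in descending order: P3 0.9305, P4 0.7959, P1 0.7823, P2 0.4913.
Largest remainders: P3, P4, P1 receive the extra seats.

P1: 1; P2: 1; P3: 10; P4: 1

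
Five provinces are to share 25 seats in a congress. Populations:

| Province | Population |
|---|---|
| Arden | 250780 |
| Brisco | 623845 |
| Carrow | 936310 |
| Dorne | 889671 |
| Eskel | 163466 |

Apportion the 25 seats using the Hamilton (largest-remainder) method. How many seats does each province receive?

The standard divisor is 2864072/25 ≈ 114562.88.
Standard quotas: Arden 2.1890, Brisco 5.4454, Carrow 8.1729, Dorne 7.7658, Eskel 1.4269.
Lower quotas: Arden 2, Brisco 5, Carrow 8, Dorne 7, Eskel 1 (sum 23, leaving 2 seats).
Remainders in descending order: Dorne 0.7658, Brisco 0.4454, Eskel 0.4269, Arden 0.1890, Carrow 0.1729.
The surplus seats go to Dorne, Brisco.

Arden: 2, Brisco: 6, Carrow: 8, Dorne: 8, Eskel: 1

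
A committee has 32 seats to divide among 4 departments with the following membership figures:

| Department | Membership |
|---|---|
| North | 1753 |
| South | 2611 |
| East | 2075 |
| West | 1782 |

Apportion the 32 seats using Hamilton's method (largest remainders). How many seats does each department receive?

Total 8221; standard divisor 8221/32 ≈ 256.906.
Standard quotas: North 6.824, South 10.163, East 8.077, West 6.936.
Lower quotas: North 6, South 10, East 8, West 6 (sum 30, leaving 2 seats).
Remainders in descending order: West 0.936, North 0.824, South 0.163, East 0.077.
Largest remainders: West, North receive the extra seats.

North=7; South=10; East=8; West=7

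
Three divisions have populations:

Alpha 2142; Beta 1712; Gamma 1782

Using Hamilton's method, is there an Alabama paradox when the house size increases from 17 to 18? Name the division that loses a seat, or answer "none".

At 17 seats: Alpha 7, Beta 5, Gamma 5.
At 18 seats: Alpha 7, Beta 5, Gamma 6.
No division's allocation decreased.

none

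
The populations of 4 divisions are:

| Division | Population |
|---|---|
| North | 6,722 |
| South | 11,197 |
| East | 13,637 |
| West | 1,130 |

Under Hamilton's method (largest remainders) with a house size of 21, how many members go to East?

The standard divisor is 32686/21 ≈ 1556.476.
Standard quotas: North 4.3187, South 7.1938, East 8.7615, West 0.7260.
Lower quotas: North 4, South 7, East 8, West 0 (sum 19, leaving 2 seats).
Remainders in descending order: East 0.7615, West 0.7260, North 0.3187, South 0.1938.
The surplus seats go to East, West.
East receives 9.

9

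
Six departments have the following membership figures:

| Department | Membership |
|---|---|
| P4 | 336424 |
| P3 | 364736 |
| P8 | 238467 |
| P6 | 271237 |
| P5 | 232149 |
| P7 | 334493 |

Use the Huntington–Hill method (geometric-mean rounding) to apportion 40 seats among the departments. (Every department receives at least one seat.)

P4 8, P3 8, P8 5, P6 6, P5 5, P7 8

With divisor 44118: modified quotas P4 7.626, P3 8.267, P8 5.405, P6 6.148, P5 5.262, P7 7.582.
Geometric-mean thresholds: P4 √(7·8)=7.483, P3 √(8·9)=8.485, P8 √(5·6)=5.477, P6 √(6·7)=6.481, P5 √(5·6)=5.477, P7 √(7·8)=7.483.
Each quota rounded against its threshold gives P4 8, P3 8, P8 5, P6 6, P5 5, P7 8 (total 40).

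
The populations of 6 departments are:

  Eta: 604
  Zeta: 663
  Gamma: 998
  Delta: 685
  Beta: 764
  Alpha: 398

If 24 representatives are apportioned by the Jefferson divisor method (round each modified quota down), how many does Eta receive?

Standard divisor 4112/24 ≈ 171.333; standard quotas: Eta 3.525, Zeta 3.870, Gamma 5.825, Delta 3.998, Beta 4.459, Alpha 2.323.
Rounding down gives 3, 3, 5, 3, 4, 2 = 20 seats, so the divisor must be adjusted.
With modified divisor 152: modified quotas Eta 3.974, Zeta 4.362, Gamma 6.566, Delta 4.507, Beta 5.026, Alpha 2.618.
Rounding down: Eta 3, Zeta 4, Gamma 6, Delta 4, Beta 5, Alpha 2 (total 24).
Eta receives 3.

3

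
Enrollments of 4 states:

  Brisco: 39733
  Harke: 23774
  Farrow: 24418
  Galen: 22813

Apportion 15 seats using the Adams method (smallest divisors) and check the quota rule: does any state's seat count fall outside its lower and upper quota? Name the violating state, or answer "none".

none

Standard quotas: Brisco 5.382, Harke 3.220, Farrow 3.308, Galen 3.090.
Adams allocation: Brisco 5, Harke 3, Farrow 4, Galen 3.
Every allocation lies between the lower and upper quota.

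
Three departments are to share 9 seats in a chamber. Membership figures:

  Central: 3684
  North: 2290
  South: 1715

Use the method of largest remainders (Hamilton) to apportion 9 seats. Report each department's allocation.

The standard divisor is 7689/9 ≈ 854.333.
Standard quotas: Central 4.312, North 2.680, South 2.007.
Lower quotas: Central 4, North 2, South 2 (sum 8, leaving 1 seat).
Remainders in descending order: North 0.680, Central 0.312, South 0.007.
Largest remainder: North receives the extra seat.

Central: 4; North: 3; South: 2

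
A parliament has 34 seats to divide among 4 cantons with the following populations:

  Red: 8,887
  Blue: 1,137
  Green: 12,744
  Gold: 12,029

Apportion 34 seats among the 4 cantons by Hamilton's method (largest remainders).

Red: 9; Blue: 1; Green: 12; Gold: 12

Standard divisor: 34797 ÷ 34 ≈ 1023.441.
Standard quotas: Red 8.6834, Blue 1.1110, Green 12.4521, Gold 11.7535.
Lower quotas: Red 8, Blue 1, Green 12, Gold 11 (sum 32, leaving 2 seats).
Remainders in descending order: Gold 0.7535, Red 0.6834, Green 0.4521, Blue 0.1110.
Largest remainders: Gold, Red receive the extra seats.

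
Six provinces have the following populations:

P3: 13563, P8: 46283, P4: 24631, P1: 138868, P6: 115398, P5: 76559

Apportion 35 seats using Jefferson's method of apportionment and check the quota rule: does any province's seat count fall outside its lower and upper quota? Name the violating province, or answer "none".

none

Standard quotas: P3 1.143, P8 3.901, P4 2.076, P1 11.703, P6 9.725, P5 6.452.
Jefferson allocation: P3 1, P8 4, P4 2, P1 12, P6 10, P5 6.
Every allocation lies between the lower and upper quota.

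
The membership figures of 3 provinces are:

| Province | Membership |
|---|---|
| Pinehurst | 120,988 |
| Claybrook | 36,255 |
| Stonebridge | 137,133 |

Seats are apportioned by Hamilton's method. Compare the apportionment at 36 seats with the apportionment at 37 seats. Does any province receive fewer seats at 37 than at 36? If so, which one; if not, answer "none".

At 36 seats: Pinehurst 15, Claybrook 4, Stonebridge 17.
At 37 seats: Pinehurst 15, Claybrook 5, Stonebridge 17.
No province's allocation decreased.

none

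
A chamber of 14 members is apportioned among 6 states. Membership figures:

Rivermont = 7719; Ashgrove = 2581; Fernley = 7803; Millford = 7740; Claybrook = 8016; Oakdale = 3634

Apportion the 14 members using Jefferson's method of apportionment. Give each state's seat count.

Standard divisor 37493/14 ≈ 2678.071; standard quotas: Rivermont 2.882, Ashgrove 0.964, Fernley 2.914, Millford 2.890, Claybrook 2.993, Oakdale 1.357.
Rounding down gives 2, 0, 2, 2, 2, 1 = 9 seats, so the divisor must be adjusted.
With modified divisor 2300: modified quotas Rivermont 3.356, Ashgrove 1.122, Fernley 3.393, Millford 3.365, Claybrook 3.485, Oakdale 1.580.
Rounding down: Rivermont 3, Ashgrove 1, Fernley 3, Millford 3, Claybrook 3, Oakdale 1 (total 14).

Rivermont=3, Ashgrove=1, Fernley=3, Millford=3, Claybrook=3, Oakdale=1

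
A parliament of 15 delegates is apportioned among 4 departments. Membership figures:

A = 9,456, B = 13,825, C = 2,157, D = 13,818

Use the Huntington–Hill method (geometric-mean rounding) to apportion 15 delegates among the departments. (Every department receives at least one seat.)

With divisor 2627: modified quotas A 3.600, B 5.263, C 0.821, D 5.260.
Geometric-mean thresholds: A √(3·4)=3.464, B √(5·6)=5.477, C (min 1), D √(5·6)=5.477.
Each quota rounded against its threshold gives A 4, B 5, C 1, D 5 (total 15).

A 4, B 5, C 1, D 5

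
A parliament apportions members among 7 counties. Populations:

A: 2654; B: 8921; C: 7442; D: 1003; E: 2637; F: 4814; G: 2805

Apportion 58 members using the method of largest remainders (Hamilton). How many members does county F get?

9

Standard divisor: 30276 ÷ 58 = 522.
Standard quotas: A 5.0843, B 17.0900, C 14.2567, D 1.9215, E 5.0517, F 9.2222, G 5.3736.
Lower quotas: A 5, B 17, C 14, D 1, E 5, F 9, G 5 (sum 56, leaving 2 seats).
Remainders in descending order: D 0.9215, G 0.3736, C 0.2567, F 0.2222, B 0.0900, A 0.0843, E 0.0517.
The surplus seats go to D, G.
F receives 9.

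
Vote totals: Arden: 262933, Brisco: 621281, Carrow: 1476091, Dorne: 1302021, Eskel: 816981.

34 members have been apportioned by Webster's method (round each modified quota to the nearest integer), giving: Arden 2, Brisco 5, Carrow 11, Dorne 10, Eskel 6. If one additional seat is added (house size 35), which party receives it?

Priority for the next seat is population ÷ (current seats + 0.5).
Priorities: Arden 105173.200, Brisco 112960.182, Carrow 128355.739, Dorne 124002.000, Eskel 125689.385.
Highest priority: Carrow.

Carrow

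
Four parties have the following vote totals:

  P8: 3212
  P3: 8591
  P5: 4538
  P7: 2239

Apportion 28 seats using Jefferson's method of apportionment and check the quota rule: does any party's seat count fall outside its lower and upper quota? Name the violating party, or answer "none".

none

Standard quotas: P8 4.840, P3 12.947, P5 6.839, P7 3.374.
Jefferson allocation: P8 5, P3 13, P5 7, P7 3.
Every allocation lies between the lower and upper quota.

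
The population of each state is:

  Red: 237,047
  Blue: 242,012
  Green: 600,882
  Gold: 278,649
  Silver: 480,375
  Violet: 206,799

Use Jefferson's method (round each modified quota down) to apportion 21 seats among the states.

Red 2, Blue 2, Green 7, Gold 3, Silver 5, Violet 2

Standard divisor 2045764/21 ≈ 97417.333; standard quotas: Red 2.433, Blue 2.484, Green 6.168, Gold 2.860, Silver 4.931, Violet 2.123.
Rounding down gives 2, 2, 6, 2, 4, 2 = 18 seats, so the divisor must be adjusted.
With modified divisor 83300: modified quotas Red 2.846, Blue 2.905, Green 7.213, Gold 3.345, Silver 5.767, Violet 2.483.
Rounding down: Red 2, Blue 2, Green 7, Gold 3, Silver 5, Violet 2 (total 21).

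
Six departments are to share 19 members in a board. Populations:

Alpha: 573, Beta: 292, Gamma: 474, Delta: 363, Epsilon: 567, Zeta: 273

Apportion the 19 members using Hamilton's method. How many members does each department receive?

Standard divisor: 2542 ÷ 19 ≈ 133.789.
Standard quotas: Alpha 4.283, Beta 2.183, Gamma 3.543, Delta 2.713, Epsilon 4.238, Zeta 2.041.
Lower quotas: Alpha 4, Beta 2, Gamma 3, Delta 2, Epsilon 4, Zeta 2 (sum 17, leaving 2 seats).
Remainders in descending order: Delta 0.713, Gamma 0.543, Alpha 0.283, Epsilon 0.238, Beta 0.183, Zeta 0.041.
The surplus seats go to Delta, Gamma.

Alpha: 4; Beta: 2; Gamma: 4; Delta: 3; Epsilon: 4; Zeta: 2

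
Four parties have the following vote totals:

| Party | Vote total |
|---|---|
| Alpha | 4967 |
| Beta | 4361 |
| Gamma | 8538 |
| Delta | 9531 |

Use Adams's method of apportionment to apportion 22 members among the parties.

Alpha=4, Beta=4, Gamma=7, Delta=7

Standard divisor 27397/22 ≈ 1245.318; standard quotas: Alpha 3.989, Beta 3.502, Gamma 6.856, Delta 7.653.
Rounding up gives 4, 4, 7, 8 = 23 seats, so the divisor must be adjusted.
With modified divisor 1400: modified quotas Alpha 3.548, Beta 3.115, Gamma 6.099, Delta 6.808.
Rounding up: Alpha 4, Beta 4, Gamma 7, Delta 7 (total 22).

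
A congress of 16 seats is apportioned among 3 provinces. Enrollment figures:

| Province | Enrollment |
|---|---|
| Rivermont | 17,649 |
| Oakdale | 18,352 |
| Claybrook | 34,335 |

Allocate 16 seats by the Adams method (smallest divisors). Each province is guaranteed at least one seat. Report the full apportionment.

Rivermont=4; Oakdale=4; Claybrook=8

Standard divisor 70336/16 ≈ 4396; standard quotas: Rivermont 4.015, Oakdale 4.175, Claybrook 7.811.
Rounding up gives 5, 5, 8 = 18 seats, so the divisor must be adjusted.
With modified divisor 4700: modified quotas Rivermont 3.755, Oakdale 3.905, Claybrook 7.305.
Rounding up: Rivermont 4, Oakdale 4, Claybrook 8 (total 16).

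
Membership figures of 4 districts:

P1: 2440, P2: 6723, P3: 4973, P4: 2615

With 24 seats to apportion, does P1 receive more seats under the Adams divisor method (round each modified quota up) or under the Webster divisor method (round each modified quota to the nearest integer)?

Adams: P1 4, P2 9, P3 7, P4 4.
Webster: P1 3, P2 10, P3 7, P4 4.
P1 gets 4 under Adams and 3 under Webster.

Adams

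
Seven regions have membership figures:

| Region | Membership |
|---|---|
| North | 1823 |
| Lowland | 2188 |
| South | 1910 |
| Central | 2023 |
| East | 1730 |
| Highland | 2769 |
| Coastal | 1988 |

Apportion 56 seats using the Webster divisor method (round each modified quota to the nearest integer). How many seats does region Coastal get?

8

Standard divisor 14431/56 ≈ 257.696; standard quotas: North 7.074, Lowland 8.491, South 7.412, Central 7.850, East 6.713, Highland 10.745, Coastal 7.715.
Rounding to the nearest integer gives North 7, Lowland 8, South 7, Central 8, East 7, Highland 11, Coastal 8 — total 56, matching the house size, so no adjustment is needed.
Coastal receives 8.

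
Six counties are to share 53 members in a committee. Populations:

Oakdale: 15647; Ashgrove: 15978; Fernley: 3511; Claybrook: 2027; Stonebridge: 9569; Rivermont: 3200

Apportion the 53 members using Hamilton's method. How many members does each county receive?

Total 49932; standard divisor 49932/53 ≈ 942.113.
Standard quotas: Oakdale 16.6084, Ashgrove 16.9597, Fernley 3.7267, Claybrook 2.1515, Stonebridge 10.1570, Rivermont 3.3966.
Lower quotas: Oakdale 16, Ashgrove 16, Fernley 3, Claybrook 2, Stonebridge 10, Rivermont 3 (sum 50, leaving 3 seats).
Remainders in descending order: Ashgrove 0.9597, Fernley 0.7267, Oakdale 0.6084, Rivermont 0.3966, Stonebridge 0.1570, Claybrook 0.1515.
The surplus seats go to Ashgrove, Fernley, Oakdale.

Oakdale 17, Ashgrove 17, Fernley 4, Claybrook 2, Stonebridge 10, Rivermont 3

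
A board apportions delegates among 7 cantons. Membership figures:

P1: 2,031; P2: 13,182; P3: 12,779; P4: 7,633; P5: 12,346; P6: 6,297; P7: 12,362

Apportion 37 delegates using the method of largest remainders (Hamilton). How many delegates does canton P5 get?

Total 66630; standard divisor 66630/37 ≈ 1800.811.
Standard quotas: P1 1.1278, P2 7.3200, P3 7.0962, P4 4.2386, P5 6.8558, P6 3.4968, P7 6.8647.
Lower quotas: P1 1, P2 7, P3 7, P4 4, P5 6, P6 3, P7 6 (sum 34, leaving 3 seats).
Remainders in descending order: P7 0.8647, P5 0.8558, P6 0.4968, P2 0.3200, P4 0.2386, P1 0.1278, P3 0.0962.
Largest remainders: P7, P5, P6 receive the extra seats.
P5 receives 7.

7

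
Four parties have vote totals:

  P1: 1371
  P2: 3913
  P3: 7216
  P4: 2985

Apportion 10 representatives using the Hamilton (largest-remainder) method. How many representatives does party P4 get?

2

Total 15485; standard divisor 15485/10 ≈ 1548.5.
Standard quotas: P1 0.8854, P2 2.5270, P3 4.6600, P4 1.9277.
Lower quotas: P1 0, P2 2, P3 4, P4 1 (sum 7, leaving 3 seats).
Remainders in descending order: P4 0.9277, P1 0.8854, P3 0.6600, P2 0.5270.
The surplus seats go to P4, P1, P3.
P4 receives 2.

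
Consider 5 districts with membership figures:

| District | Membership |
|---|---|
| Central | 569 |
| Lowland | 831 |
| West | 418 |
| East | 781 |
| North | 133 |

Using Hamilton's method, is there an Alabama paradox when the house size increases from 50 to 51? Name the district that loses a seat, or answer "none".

North

At 50 seats: Central 10, Lowland 15, West 8, East 14, North 3.
At 51 seats: Central 11, Lowland 15, West 8, East 15, North 2.
North drops from 3 to 2.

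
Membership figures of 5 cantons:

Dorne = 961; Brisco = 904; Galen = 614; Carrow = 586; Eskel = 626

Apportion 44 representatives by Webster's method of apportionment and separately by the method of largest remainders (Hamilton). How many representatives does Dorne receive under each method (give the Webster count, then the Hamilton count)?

12 and 11

Webster: Dorne 12, Brisco 11, Galen 7, Carrow 7, Eskel 7.
Hamilton: Dorne 11, Brisco 11, Galen 7, Carrow 7, Eskel 8.
Dorne gets 12 under Webster and 11 under Hamilton.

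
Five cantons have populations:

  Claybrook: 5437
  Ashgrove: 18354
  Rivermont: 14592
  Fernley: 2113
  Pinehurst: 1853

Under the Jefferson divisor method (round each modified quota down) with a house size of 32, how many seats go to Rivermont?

Standard divisor 42349/32 ≈ 1323.406; standard quotas: Claybrook 4.108, Ashgrove 13.869, Rivermont 11.026, Fernley 1.597, Pinehurst 1.400.
Rounding down gives 4, 13, 11, 1, 1 = 30 seats, so the divisor must be adjusted.
With modified divisor 1220: modified quotas Claybrook 4.457, Ashgrove 15.044, Rivermont 11.961, Fernley 1.732, Pinehurst 1.519.
Rounding down: Claybrook 4, Ashgrove 15, Rivermont 11, Fernley 1, Pinehurst 1 (total 32).
Rivermont receives 11.

11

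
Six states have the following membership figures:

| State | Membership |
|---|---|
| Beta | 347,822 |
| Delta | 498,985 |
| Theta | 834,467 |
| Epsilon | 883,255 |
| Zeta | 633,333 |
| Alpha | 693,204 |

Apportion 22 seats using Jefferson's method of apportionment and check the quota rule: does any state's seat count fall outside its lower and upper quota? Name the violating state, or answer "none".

Standard quotas: Beta 1.967, Delta 2.821, Theta 4.718, Epsilon 4.994, Zeta 3.581, Alpha 3.919.
Jefferson allocation: Beta 2, Delta 3, Theta 5, Epsilon 5, Zeta 3, Alpha 4.
Every allocation lies between the lower and upper quota.

none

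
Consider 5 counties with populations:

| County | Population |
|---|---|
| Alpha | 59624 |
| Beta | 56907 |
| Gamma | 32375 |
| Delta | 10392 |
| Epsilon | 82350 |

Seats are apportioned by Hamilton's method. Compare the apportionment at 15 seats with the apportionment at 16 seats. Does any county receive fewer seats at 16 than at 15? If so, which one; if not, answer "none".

At 15 seats: Alpha 4, Beta 3, Gamma 2, Delta 1, Epsilon 5.
At 16 seats: Alpha 4, Beta 4, Gamma 2, Delta 1, Epsilon 5.
No county's allocation decreased.

none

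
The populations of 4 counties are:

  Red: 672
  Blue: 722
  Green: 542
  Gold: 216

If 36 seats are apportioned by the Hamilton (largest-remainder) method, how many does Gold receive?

Standard divisor: 2152 ÷ 36 ≈ 59.778.
Standard quotas: Red 11.242, Blue 12.078, Green 9.067, Gold 3.613.
Lower quotas: Red 11, Blue 12, Green 9, Gold 3 (sum 35, leaving 1 seat).
Remainders in descending order: Gold 0.613, Red 0.242, Blue 0.078, Green 0.067.
Largest remainder: Gold receives the extra seat.
Gold receives 4.

4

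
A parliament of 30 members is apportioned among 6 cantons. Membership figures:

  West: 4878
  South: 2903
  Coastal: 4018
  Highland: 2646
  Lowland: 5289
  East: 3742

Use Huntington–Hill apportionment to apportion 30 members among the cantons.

West 6, South 4, Coastal 5, Highland 3, Lowland 7, East 5

With divisor 790: modified quotas West 6.175, South 3.675, Coastal 5.086, Highland 3.349, Lowland 6.695, East 4.737.
Geometric-mean thresholds: West √(6·7)=6.481, South √(3·4)=3.464, Coastal √(5·6)=5.477, Highland √(3·4)=3.464, Lowland √(6·7)=6.481, East √(4·5)=4.472.
Each quota rounded against its threshold gives West 6, South 4, Coastal 5, Highland 3, Lowland 7, East 5 (total 30).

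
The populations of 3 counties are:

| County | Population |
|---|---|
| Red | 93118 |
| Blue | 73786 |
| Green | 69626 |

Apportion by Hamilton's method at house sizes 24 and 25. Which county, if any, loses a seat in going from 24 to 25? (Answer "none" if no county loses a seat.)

At 24 seats: Red 9, Blue 8, Green 7.
At 25 seats: Red 10, Blue 8, Green 7.
No county's allocation decreased.

none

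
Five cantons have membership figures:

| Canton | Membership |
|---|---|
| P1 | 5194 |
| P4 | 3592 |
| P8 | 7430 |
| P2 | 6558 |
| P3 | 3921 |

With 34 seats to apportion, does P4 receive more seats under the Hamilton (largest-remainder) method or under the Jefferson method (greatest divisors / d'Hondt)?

Hamilton: P1 7, P4 5, P8 9, P2 8, P3 5.
Jefferson: P1 7, P4 4, P8 10, P2 8, P3 5.
P4 gets 5 under Hamilton and 4 under Jefferson.

Hamilton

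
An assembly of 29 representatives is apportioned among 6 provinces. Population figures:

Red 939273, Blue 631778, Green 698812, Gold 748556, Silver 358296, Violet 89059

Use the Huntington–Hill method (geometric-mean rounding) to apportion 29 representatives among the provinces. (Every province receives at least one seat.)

With divisor 120510: modified quotas Red 7.794, Blue 5.243, Green 5.799, Gold 6.212, Silver 2.973, Violet 0.739.
Geometric-mean thresholds: Red √(7·8)=7.483, Blue √(5·6)=5.477, Green √(5·6)=5.477, Gold √(6·7)=6.481, Silver √(2·3)=2.449, Violet (min 1).
Each quota rounded against its threshold gives Red 8, Blue 5, Green 6, Gold 6, Silver 3, Violet 1 (total 29).

Red 8, Blue 5, Green 6, Gold 6, Silver 3, Violet 1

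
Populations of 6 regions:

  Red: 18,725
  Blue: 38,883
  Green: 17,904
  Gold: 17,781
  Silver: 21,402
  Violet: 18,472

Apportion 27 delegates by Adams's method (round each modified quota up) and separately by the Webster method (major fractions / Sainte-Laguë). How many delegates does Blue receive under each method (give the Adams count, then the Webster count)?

7 and 8

Adams: Red 4, Blue 7, Green 4, Gold 4, Silver 4, Violet 4.
Webster: Red 4, Blue 8, Green 4, Gold 3, Silver 4, Violet 4.
Blue gets 7 under Adams and 8 under Webster.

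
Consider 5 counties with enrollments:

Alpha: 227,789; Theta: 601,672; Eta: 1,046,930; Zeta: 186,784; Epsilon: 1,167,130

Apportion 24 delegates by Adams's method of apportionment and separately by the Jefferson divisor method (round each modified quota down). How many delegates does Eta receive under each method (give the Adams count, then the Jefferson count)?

7 and 8

Adams: Alpha 2, Theta 5, Eta 7, Zeta 2, Epsilon 8.
Jefferson: Alpha 1, Theta 5, Eta 8, Zeta 1, Epsilon 9.
Eta gets 7 under Adams and 8 under Jefferson.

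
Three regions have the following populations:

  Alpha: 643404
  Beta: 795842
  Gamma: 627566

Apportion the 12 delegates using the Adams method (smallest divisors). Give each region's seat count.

Standard divisor 2066812/12 ≈ 172234.333; standard quotas: Alpha 3.736, Beta 4.621, Gamma 3.644.
Rounding up gives 4, 5, 4 = 13 seats, so the divisor must be adjusted.
With modified divisor 204100: modified quotas Alpha 3.152, Beta 3.899, Gamma 3.075.
Rounding up: Alpha 4, Beta 4, Gamma 4 (total 12).

Alpha: 4; Beta: 4; Gamma: 4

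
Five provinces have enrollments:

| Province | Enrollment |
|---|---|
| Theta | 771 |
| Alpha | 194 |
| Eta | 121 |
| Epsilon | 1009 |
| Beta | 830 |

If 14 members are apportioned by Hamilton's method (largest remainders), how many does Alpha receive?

Standard divisor: 2925 ÷ 14 ≈ 208.929.
Standard quotas: Theta 3.690, Alpha 0.929, Eta 0.579, Epsilon 4.829, Beta 3.973.
Lower quotas: Theta 3, Alpha 0, Eta 0, Epsilon 4, Beta 3 (sum 10, leaving 4 seats).
Remainders in descending order: Beta 0.973, Alpha 0.929, Epsilon 0.829, Theta 0.690, Eta 0.579.
Largest remainders: Beta, Alpha, Epsilon, Theta receive the extra seats.
Alpha receives 1.

1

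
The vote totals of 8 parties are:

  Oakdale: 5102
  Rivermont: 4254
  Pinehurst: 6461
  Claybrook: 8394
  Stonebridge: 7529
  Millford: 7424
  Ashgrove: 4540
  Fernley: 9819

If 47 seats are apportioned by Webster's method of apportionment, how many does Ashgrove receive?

Standard divisor 53523/47 ≈ 1138.787; standard quotas: Oakdale 4.480, Rivermont 3.736, Pinehurst 5.674, Claybrook 7.371, Stonebridge 6.611, Millford 6.519, Ashgrove 3.987, Fernley 8.622.
Rounding to the nearest integer gives 4, 4, 6, 7, 7, 7, 4, 9 = 48 seats, so the divisor must be adjusted.
With modified divisor 1150: modified quotas Oakdale 4.437, Rivermont 3.699, Pinehurst 5.618, Claybrook 7.299, Stonebridge 6.547, Millford 6.456, Ashgrove 3.948, Fernley 8.538.
Rounding to the nearest integer: Oakdale 4, Rivermont 4, Pinehurst 6, Claybrook 7, Stonebridge 7, Millford 6, Ashgrove 4, Fernley 9 (total 47).
Ashgrove receives 4.

4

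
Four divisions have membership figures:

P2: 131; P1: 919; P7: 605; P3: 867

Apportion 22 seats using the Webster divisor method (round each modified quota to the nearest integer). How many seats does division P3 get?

Standard divisor 2522/22 ≈ 114.636; standard quotas: P2 1.143, P1 8.017, P7 5.278, P3 7.563.
Rounding to the nearest integer gives P2 1, P1 8, P7 5, P3 8 — total 22, matching the house size, so no adjustment is needed.
P3 receives 8.

8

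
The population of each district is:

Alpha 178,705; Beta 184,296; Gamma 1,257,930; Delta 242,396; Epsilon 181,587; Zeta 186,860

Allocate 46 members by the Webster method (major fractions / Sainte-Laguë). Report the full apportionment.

Alpha=4; Beta=4; Gamma=25; Delta=5; Epsilon=4; Zeta=4

Standard divisor 2231774/46 ≈ 48516.826; standard quotas: Alpha 3.683, Beta 3.799, Gamma 25.928, Delta 4.996, Epsilon 3.743, Zeta 3.851.
Rounding to the nearest integer gives 4, 4, 26, 5, 4, 4 = 47 seats, so the divisor must be adjusted.
With modified divisor 50200: modified quotas Alpha 3.560, Beta 3.671, Gamma 25.058, Delta 4.829, Epsilon 3.617, Zeta 3.722.
Rounding to the nearest integer: Alpha 4, Beta 4, Gamma 25, Delta 5, Epsilon 4, Zeta 4 (total 46).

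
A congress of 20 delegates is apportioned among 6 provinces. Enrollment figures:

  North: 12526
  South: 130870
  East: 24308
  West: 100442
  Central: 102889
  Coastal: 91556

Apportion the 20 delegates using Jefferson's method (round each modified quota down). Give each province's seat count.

Standard divisor 462591/20 ≈ 23129.55; standard quotas: North 0.542, South 5.658, East 1.051, West 4.343, Central 4.448, Coastal 3.958.
Rounding down gives 0, 5, 1, 4, 4, 3 = 17 seats, so the divisor must be adjusted.
With modified divisor 20300: modified quotas North 0.617, South 6.447, East 1.197, West 4.948, Central 5.068, Coastal 4.510.
Rounding down: North 0, South 6, East 1, West 4, Central 5, Coastal 4 (total 20).

North: 0, South: 6, East: 1, West: 4, Central: 5, Coastal: 4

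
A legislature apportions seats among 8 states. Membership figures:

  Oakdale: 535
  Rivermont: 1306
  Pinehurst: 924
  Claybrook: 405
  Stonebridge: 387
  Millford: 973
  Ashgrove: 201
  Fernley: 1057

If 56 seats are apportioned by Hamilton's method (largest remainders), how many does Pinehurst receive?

Standard divisor: 5788 ÷ 56 ≈ 103.357.
Standard quotas: Oakdale 5.176, Rivermont 12.636, Pinehurst 8.940, Claybrook 3.918, Stonebridge 3.744, Millford 9.414, Ashgrove 1.945, Fernley 10.227.
Lower quotas: Oakdale 5, Rivermont 12, Pinehurst 8, Claybrook 3, Stonebridge 3, Millford 9, Ashgrove 1, Fernley 10 (sum 51, leaving 5 seats).
Remainders in descending order: Ashgrove 0.945, Pinehurst 0.940, Claybrook 0.918, Stonebridge 0.744, Rivermont 0.636, Millford 0.414, Fernley 0.227, Oakdale 0.176.
Largest remainders: Ashgrove, Pinehurst, Claybrook, Stonebridge, Rivermont receive the extra seats.
Pinehurst receives 9.

9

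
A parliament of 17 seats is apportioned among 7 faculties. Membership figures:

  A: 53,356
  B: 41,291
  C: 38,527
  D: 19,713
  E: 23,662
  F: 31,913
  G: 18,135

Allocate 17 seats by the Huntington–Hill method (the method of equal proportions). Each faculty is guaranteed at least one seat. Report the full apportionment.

With divisor 13484: modified quotas A 3.957, B 3.062, C 2.857, D 1.462, E 1.755, F 2.367, G 1.345.
Geometric-mean thresholds: A √(3·4)=3.464, B √(3·4)=3.464, C √(2·3)=2.449, D √(1·2)=1.414, E √(1·2)=1.414, F √(2·3)=2.449, G √(1·2)=1.414.
Each quota rounded against its threshold gives A 4, B 3, C 3, D 2, E 2, F 2, G 1 (total 17).

A 4; B 3; C 3; D 2; E 2; F 2; G 1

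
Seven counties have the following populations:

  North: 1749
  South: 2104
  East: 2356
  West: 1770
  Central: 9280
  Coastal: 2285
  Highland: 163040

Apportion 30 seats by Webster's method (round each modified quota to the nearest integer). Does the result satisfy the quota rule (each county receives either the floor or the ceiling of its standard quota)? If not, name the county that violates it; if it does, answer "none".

Highland

Standard quotas: North 0.287, South 0.346, East 0.387, West 0.291, Central 1.525, Coastal 0.375, Highland 26.789.
Webster allocation: North 0, South 0, East 0, West 0, Central 2, Coastal 0, Highland 28.
Highland has quota 26.789 (lower 26, upper 27) but receives 28 — outside the quota interval.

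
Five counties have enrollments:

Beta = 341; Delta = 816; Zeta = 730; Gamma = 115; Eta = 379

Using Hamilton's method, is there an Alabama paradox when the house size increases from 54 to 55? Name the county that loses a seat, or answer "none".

At 54 seats: Beta 8, Delta 18, Zeta 16, Gamma 3, Eta 9.
At 55 seats: Beta 8, Delta 19, Zeta 17, Gamma 2, Eta 9.
Gamma drops from 3 to 2.

Gamma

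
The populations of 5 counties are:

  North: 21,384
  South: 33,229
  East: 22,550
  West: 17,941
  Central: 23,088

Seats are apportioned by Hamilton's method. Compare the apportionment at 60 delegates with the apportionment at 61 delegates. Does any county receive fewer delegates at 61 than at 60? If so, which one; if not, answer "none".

none

At 60 seats: North 11, South 17, East 11, West 9, Central 12.
At 61 seats: North 11, South 17, East 12, West 9, Central 12.
No county's allocation decreased.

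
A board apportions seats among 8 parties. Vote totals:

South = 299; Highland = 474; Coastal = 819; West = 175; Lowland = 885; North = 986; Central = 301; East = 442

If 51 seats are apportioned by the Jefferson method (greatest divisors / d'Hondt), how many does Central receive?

3

Standard divisor 4381/51 ≈ 85.902; standard quotas: South 3.481, Highland 5.518, Coastal 9.534, West 2.037, Lowland 10.302, North 11.478, Central 3.504, East 5.145.
Rounding down gives 3, 5, 9, 2, 10, 11, 3, 5 = 48 seats, so the divisor must be adjusted.
With modified divisor 80: modified quotas South 3.737, Highland 5.925, Coastal 10.238, West 2.188, Lowland 11.062, North 12.325, Central 3.763, East 5.525.
Rounding down: South 3, Highland 5, Coastal 10, West 2, Lowland 11, North 12, Central 3, East 5 (total 51).
Central receives 3.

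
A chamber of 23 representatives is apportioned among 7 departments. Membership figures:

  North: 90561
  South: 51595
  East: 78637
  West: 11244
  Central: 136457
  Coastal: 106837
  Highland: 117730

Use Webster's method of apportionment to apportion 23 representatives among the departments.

Standard divisor 593061/23 ≈ 25785.261; standard quotas: North 3.512, South 2.001, East 3.050, West 0.436, Central 5.292, Coastal 4.143, Highland 4.566.
Rounding to the nearest integer gives North 4, South 2, East 3, West 0, Central 5, Coastal 4, Highland 5 — total 23, matching the house size, so no adjustment is needed.

North: 4, South: 2, East: 3, West: 0, Central: 5, Coastal: 4, Highland: 5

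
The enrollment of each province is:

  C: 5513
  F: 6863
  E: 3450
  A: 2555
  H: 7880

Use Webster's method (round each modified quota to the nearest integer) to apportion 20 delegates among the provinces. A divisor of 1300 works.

With modified divisor 1300: modified quotas C 4.241, F 5.279, E 2.654, A 1.965, H 6.062.
Rounding to the nearest integer: C 4, F 5, E 3, A 2, H 6 (total 20).

C 4, F 5, E 3, A 2, H 6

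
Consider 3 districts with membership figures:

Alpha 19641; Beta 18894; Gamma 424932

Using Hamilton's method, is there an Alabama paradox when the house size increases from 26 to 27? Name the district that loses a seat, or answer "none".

At 26 seats: Alpha 1, Beta 1, Gamma 24.
At 27 seats: Alpha 1, Beta 1, Gamma 25.
No district's allocation decreased.

none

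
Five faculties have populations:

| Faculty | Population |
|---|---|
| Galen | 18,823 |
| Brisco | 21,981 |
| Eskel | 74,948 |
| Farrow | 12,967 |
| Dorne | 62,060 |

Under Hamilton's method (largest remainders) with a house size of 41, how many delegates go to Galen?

4

Total 190779; standard divisor 190779/41 ≈ 4653.146.
Standard quotas: Galen 4.0452, Brisco 4.7239, Eskel 16.1070, Farrow 2.7867, Dorne 13.3372.
Lower quotas: Galen 4, Brisco 4, Eskel 16, Farrow 2, Dorne 13 (sum 39, leaving 2 seats).
Remainders in descending order: Farrow 0.7867, Brisco 0.7239, Dorne 0.3372, Eskel 0.1070, Galen 0.0452.
The surplus seats go to Farrow, Brisco.
Galen receives 4.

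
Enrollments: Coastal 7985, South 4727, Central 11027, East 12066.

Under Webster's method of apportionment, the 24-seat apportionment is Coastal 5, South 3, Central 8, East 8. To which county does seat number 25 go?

Priority for the next seat is population ÷ (current seats + 0.5).
Priorities: Coastal 1451.818, South 1350.571, Central 1297.294, East 1419.529.
Highest priority: Coastal.

Coastal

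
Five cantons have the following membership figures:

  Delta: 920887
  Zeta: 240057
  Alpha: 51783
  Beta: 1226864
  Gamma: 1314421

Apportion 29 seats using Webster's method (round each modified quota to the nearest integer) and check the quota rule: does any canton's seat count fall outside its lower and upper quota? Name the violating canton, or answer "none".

Standard quotas: Delta 7.114, Zeta 1.854, Alpha 0.400, Beta 9.478, Gamma 10.154.
Webster allocation: Delta 7, Zeta 2, Alpha 0, Beta 10, Gamma 10.
Every allocation lies between the lower and upper quota.

none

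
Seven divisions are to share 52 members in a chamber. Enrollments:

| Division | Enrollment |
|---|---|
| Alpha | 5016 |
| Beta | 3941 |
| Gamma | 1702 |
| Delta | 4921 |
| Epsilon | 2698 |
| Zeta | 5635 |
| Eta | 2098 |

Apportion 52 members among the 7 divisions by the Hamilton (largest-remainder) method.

The standard divisor is 26011/52 ≈ 500.212.
Standard quotas: Alpha 10.0278, Beta 7.8787, Gamma 3.4026, Delta 9.8378, Epsilon 5.3937, Zeta 11.2652, Eta 4.1942.
Lower quotas: Alpha 10, Beta 7, Gamma 3, Delta 9, Epsilon 5, Zeta 11, Eta 4 (sum 49, leaving 3 seats).
Remainders in descending order: Beta 0.8787, Delta 0.8378, Gamma 0.4026, Epsilon 0.3937, Zeta 0.2652, Eta 0.1942, Alpha 0.0278.
Largest remainders: Beta, Delta, Gamma receive the extra seats.

Alpha: 10, Beta: 8, Gamma: 4, Delta: 10, Epsilon: 5, Zeta: 11, Eta: 4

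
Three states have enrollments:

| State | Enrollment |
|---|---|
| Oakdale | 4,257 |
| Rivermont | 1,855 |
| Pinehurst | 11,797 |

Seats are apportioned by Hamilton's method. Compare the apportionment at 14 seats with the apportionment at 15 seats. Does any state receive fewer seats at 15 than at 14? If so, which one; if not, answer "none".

At 14 seats: Oakdale 3, Rivermont 2, Pinehurst 9.
At 15 seats: Oakdale 4, Rivermont 1, Pinehurst 10.
Rivermont drops from 2 to 1.

Rivermont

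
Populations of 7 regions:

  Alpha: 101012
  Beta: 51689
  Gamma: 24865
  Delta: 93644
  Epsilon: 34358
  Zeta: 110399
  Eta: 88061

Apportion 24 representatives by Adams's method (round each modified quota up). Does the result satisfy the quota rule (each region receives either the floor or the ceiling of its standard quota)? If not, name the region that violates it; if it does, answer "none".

none

Standard quotas: Alpha 4.810, Beta 2.461, Gamma 1.184, Delta 4.459, Epsilon 1.636, Zeta 5.257, Eta 4.193.
Adams allocation: Alpha 5, Beta 3, Gamma 1, Delta 4, Epsilon 2, Zeta 5, Eta 4.
Every allocation lies between the lower and upper quota.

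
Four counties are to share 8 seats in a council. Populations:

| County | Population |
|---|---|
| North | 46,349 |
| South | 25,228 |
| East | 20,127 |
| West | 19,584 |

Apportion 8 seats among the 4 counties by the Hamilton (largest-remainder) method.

Total 111288; standard divisor 111288/8 = 13911.
Standard quotas: North 3.3318, South 1.8135, East 1.4468, West 1.4078.
Lower quotas: North 3, South 1, East 1, West 1 (sum 6, leaving 2 seats).
Remainders in descending order: South 0.8135, East 0.4468, West 0.4078, North 0.3318.
The surplus seats go to South, East.

North 3, South 2, East 2, West 1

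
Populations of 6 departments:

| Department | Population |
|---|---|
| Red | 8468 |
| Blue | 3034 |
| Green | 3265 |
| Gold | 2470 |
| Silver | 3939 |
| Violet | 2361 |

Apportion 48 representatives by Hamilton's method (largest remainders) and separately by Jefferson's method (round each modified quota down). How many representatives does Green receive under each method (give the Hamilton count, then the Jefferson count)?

7 and 6

Hamilton: Red 17, Blue 6, Green 7, Gold 5, Silver 8, Violet 5.
Jefferson: Red 18, Blue 6, Green 6, Gold 5, Silver 8, Violet 5.
Green gets 7 under Hamilton and 6 under Jefferson.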